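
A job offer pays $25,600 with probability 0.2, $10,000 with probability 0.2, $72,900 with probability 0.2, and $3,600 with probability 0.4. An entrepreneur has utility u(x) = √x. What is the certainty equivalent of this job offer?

E[u] = 0.2·√25600 + 0.2·√10000 + 0.2·√72900 + 0.4·√3600 = 0.2·160 + 0.2·100 + 0.2·270 + 0.4·60 = 130
CE = (130)² = 16900

$16,900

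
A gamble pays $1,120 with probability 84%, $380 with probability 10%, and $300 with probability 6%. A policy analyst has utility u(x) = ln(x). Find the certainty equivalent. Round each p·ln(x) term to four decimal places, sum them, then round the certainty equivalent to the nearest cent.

E[u] = 0.84·ln(1120) + 0.1·ln(380) + 0.06·ln(300) = 5.8977 + 0.5940 + 0.3422 = 6.8339
CE = e^6.8339 ≈ 928.81

$928.81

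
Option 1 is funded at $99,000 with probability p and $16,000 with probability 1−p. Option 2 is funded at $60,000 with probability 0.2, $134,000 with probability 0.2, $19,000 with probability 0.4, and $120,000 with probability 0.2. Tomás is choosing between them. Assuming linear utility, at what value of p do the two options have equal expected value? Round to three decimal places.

EV(Option 2) = 0.2 × 60000 + 0.2 × 134000 + 0.4 × 19000 + 0.2 × 120000 = 12000 + 26800 + 7600 + 24000 = 70400
p·99000 + (1−p)·16000 = 70400
83000p + 16000 = 70400
p = (70400 − 16000) / 83000

p = 0.655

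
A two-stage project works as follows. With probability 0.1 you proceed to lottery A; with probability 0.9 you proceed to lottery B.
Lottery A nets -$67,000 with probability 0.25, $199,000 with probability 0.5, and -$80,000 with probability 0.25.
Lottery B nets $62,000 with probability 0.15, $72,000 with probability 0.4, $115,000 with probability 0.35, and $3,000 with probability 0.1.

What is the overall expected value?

$77,060

EV(A) = 0.25 × (-67000) + 0.5 × 199000 + 0.25 × (-80000) = -16750 + 99500 − 20000 = 62750
EV(B) = 0.15 × 62000 + 0.4 × 72000 + 0.35 × 115000 + 0.1 × 3000 = 9300 + 28800 + 40250 + 300 = 78650
Overall = 0.1 × 62750 + 0.9 × 78650 = 6275 + 70785 = 77060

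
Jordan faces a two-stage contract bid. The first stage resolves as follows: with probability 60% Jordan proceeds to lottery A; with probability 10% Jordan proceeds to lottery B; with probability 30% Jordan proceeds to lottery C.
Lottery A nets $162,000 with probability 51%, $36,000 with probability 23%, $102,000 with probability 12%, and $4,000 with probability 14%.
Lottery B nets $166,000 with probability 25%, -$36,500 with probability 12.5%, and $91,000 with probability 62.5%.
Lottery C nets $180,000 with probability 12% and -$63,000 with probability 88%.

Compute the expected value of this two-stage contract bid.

EV(A) = 0.51 × 162000 + 0.23 × 36000 + 0.12 × 102000 + 0.14 × 4000 = 82620 + 8280 + 12240 + 560 = 103700
EV(B) = 0.25 × 166000 + 0.125 × (-36500) + 0.625 × 91000 = 41500 − 4562.5 + 56875 = 93812.5
EV(C) = 0.12 × 180000 + 0.88 × (-63000) = 21600 − 55440 = -33840
Overall = 0.6 × 103700 + 0.1 × 93812.5 + 0.3 × (-33840) = 62220 + 9381.25 − 10152 = 61449.25

$61,449.25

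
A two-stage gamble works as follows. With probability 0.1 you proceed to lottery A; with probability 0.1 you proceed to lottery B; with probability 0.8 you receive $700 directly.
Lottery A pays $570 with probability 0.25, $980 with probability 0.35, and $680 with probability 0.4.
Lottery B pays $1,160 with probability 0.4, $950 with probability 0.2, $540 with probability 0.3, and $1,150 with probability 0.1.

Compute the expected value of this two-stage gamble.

$728.85

EV(A) = 0.25 × 570 + 0.35 × 980 + 0.4 × 680 = 142.5 + 343 + 272 = 757.5
EV(B) = 0.4 × 1160 + 0.2 × 950 + 0.3 × 540 + 0.1 × 1150 = 464 + 190 + 162 + 115 = 931
Branch C: 700 (certain)
Overall = 0.1 × 757.5 + 0.1 × 931 + 0.8 × 700 = 75.75 + 93.1 + 560 = 728.85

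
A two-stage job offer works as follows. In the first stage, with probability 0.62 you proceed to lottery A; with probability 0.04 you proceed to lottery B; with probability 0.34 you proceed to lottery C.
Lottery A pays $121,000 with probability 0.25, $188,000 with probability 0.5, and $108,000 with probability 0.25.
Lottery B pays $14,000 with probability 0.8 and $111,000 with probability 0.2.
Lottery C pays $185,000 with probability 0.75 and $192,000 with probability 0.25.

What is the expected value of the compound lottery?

EV(A) = 0.25 × 121000 + 0.5 × 188000 + 0.25 × 108000 = 30250 + 94000 + 27000 = 151250
EV(B) = 0.8 × 14000 + 0.2 × 111000 = 11200 + 22200 = 33400
EV(C) = 0.75 × 185000 + 0.25 × 192000 = 138750 + 48000 = 186750
Overall = 0.62 × 151250 + 0.04 × 33400 + 0.34 × 186750 = 93775 + 1336 + 63495 = 158606

$158,606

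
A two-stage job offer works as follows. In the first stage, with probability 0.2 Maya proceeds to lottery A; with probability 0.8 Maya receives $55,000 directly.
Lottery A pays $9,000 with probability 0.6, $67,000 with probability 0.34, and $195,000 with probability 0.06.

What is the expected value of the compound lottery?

$51,976

EV(A) = 0.6 × 9000 + 0.34 × 67000 + 0.06 × 195000 = 5400 + 22780 + 11700 = 39880
Branch B: 55000 (certain)
Overall = 0.2 × 39880 + 0.8 × 55000 = 7976 + 44000 = 51976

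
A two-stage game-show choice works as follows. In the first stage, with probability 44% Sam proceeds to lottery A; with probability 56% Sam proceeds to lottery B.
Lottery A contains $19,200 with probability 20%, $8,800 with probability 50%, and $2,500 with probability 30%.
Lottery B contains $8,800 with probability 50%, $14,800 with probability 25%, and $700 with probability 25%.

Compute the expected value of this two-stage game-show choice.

EV(A) = 0.2 × 19200 + 0.5 × 8800 + 0.3 × 2500 = 3840 + 4400 + 750 = 8990
EV(B) = 0.5 × 8800 + 0.25 × 14800 + 0.25 × 700 = 4400 + 3700 + 175 = 8275
Overall = 0.44 × 8990 + 0.56 × 8275 = 3955.6 + 4634 = 8589.6

$8,589.60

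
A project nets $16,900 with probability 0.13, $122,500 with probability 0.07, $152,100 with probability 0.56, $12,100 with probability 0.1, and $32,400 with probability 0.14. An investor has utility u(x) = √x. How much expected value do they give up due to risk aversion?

E[u] = 0.13·√16900 + 0.07·√122500 + 0.56·√152100 + 0.1·√12100 + 0.14·√32400 = 0.13·130 + 0.07·350 + 0.56·390 + 0.1·110 + 0.14·180 = 296
CE = (296)² = 87616
Risk premium = EV − CE = 101694 − 87616 = 14078

$14,078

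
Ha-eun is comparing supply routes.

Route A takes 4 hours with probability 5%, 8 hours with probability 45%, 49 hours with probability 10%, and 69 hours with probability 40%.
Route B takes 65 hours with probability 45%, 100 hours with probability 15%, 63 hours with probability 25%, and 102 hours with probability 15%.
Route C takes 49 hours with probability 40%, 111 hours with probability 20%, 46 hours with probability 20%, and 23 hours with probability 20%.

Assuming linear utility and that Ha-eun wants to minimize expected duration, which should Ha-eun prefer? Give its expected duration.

Route A (36.3 hours)

Route A = 0.05 × 4 + 0.45 × 8 + 0.1 × 49 + 0.4 × 69 = 0.2 + 3.6 + 4.9 + 27.6 = 36.3
Route B = 0.45 × 65 + 0.15 × 100 + 0.25 × 63 + 0.15 × 102 = 29.25 + 15 + 15.75 + 15.3 = 75.3
Route C = 0.4 × 49 + 0.2 × 111 + 0.2 × 46 + 0.2 × 23 = 19.6 + 22.2 + 9.2 + 4.6 = 55.6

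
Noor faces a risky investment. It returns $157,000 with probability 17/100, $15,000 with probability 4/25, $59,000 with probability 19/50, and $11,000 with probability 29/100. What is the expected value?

$54,700

EV = 17/100 × 157000 + 4/25 × 15000 + 19/50 × 59000 + 29/100 × 11000 = 26690 + 2400 + 22420 + 3190 = 54700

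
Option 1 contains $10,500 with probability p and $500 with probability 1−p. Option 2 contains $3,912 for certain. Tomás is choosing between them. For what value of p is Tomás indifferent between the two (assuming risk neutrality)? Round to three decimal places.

p = 0.341

p·10500 + (1−p)·500 = 3912
10000p + 500 = 3912
p = (3912 − 500) / 10000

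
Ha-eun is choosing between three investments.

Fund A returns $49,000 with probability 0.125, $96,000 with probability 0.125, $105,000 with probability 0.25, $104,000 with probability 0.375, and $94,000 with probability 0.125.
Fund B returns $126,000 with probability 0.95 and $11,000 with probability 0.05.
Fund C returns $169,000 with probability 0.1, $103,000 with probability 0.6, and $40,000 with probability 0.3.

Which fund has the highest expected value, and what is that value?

Fund B ($120,250)

Fund A = 0.125 × 49000 + 0.125 × 96000 + 0.25 × 105000 + 0.375 × 104000 + 0.125 × 94000 = 6125 + 12000 + 26250 + 39000 + 11750 = 95125
Fund B = 0.95 × 126000 + 0.05 × 11000 = 119700 + 550 = 120250
Fund C = 0.1 × 169000 + 0.6 × 103000 + 0.3 × 40000 = 16900 + 61800 + 12000 = 90700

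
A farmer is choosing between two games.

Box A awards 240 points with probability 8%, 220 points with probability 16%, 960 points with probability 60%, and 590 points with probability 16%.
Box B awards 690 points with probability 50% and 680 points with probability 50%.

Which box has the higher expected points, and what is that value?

Box A = 0.08 × 240 + 0.16 × 220 + 0.6 × 960 + 0.16 × 590 = 19.2 + 35.2 + 576 + 94.4 = 724.8
Box B = 0.5 × 690 + 0.5 × 680 = 345 + 340 = 685

Box A (724.8 points)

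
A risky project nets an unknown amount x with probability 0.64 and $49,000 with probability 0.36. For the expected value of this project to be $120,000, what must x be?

0.64·x + 0.36·49000 = 120000
0.64·x = 120000 − 17640 = 102360
x = 102360 / 0.64 = 159937.5

x = $159,937.50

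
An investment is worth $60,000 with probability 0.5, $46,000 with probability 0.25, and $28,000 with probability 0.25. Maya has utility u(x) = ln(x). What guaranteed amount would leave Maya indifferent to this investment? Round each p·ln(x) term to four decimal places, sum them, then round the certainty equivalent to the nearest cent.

$46,402.10

E[u] = 0.5·ln(60000) + 0.25·ln(46000) + 0.25·ln(28000) = 5.5010 + 2.6841 + 2.5600 = 10.7451
CE = e^10.7451 ≈ 46402.10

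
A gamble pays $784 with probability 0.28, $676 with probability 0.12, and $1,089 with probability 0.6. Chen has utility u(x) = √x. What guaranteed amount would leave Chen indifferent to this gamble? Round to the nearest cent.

$946.18

E[u] = 0.28·√784 + 0.12·√676 + 0.6·√1089 = 0.28·28 + 0.12·26 + 0.6·33 = 30.76
CE = (30.76)² = 946.1776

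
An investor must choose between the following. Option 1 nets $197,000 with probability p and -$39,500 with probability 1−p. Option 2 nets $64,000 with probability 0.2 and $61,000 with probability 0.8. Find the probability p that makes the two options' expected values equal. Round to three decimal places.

p = 0.427

EV(Option 2) = 0.2 × 64000 + 0.8 × 61000 = 12800 + 48800 = 61600
p·197000 + (1−p)·(-39500) = 61600
236500p − 39500 = 61600
p = (61600 + 39500) / 236500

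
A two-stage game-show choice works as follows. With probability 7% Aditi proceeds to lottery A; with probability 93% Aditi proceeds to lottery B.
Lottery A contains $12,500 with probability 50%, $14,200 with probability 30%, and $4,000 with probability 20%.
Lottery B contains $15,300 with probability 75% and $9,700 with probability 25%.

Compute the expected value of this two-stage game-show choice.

$13,718.70

EV(A) = 0.5 × 12500 + 0.3 × 14200 + 0.2 × 4000 = 6250 + 4260 + 800 = 11310
EV(B) = 0.75 × 15300 + 0.25 × 9700 = 11475 + 2425 = 13900
Overall = 0.07 × 11310 + 0.93 × 13900 = 791.7 + 12927 = 13718.7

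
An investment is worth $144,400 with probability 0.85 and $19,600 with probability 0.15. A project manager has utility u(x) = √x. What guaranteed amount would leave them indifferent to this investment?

$118,336

E[u] = 0.85·√144400 + 0.15·√19600 = 0.85·380 + 0.15·140 = 344
CE = (344)² = 118336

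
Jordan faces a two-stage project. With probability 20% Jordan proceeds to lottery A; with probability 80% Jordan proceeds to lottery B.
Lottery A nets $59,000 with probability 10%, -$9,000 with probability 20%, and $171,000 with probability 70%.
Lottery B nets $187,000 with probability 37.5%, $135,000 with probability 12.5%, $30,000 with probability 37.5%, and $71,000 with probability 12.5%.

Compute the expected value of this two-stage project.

EV(A) = 0.1 × 59000 + 0.2 × (-9000) + 0.7 × 171000 = 5900 − 1800 + 119700 = 123800
EV(B) = 0.375 × 187000 + 0.125 × 135000 + 0.375 × 30000 + 0.125 × 71000 = 70125 + 16875 + 11250 + 8875 = 107125
Overall = 0.2 × 123800 + 0.8 × 107125 = 24760 + 85700 = 110460

$110,460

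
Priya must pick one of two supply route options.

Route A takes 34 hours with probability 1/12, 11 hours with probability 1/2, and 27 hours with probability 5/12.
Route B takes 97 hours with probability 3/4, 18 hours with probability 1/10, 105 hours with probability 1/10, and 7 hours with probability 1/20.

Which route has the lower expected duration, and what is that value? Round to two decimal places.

Route A (19.58 hours)

Route A = 1/12 × 34 + 1/2 × 11 + 5/12 × 27 = 2.8333 + 5.5 + 11.25 = 19.5833
Route B = 3/4 × 97 + 1/10 × 18 + 1/10 × 105 + 1/20 × 7 = 72.75 + 1.8 + 10.5 + 0.35 = 85.4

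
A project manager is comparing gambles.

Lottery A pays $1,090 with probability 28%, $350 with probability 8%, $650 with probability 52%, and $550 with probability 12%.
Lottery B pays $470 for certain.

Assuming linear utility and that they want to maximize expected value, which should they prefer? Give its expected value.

Lottery A = 0.28 × 1090 + 0.08 × 350 + 0.52 × 650 + 0.12 × 550 = 305.2 + 28 + 338 + 66 = 737.2
Lottery B: 470 (certain)

Lottery A ($737.20)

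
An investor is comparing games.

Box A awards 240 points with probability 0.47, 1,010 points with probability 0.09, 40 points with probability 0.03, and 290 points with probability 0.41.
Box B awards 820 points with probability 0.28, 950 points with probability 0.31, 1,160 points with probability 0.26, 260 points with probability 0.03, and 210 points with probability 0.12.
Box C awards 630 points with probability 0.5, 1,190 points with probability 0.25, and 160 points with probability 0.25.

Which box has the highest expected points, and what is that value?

Box B (858.7 points)

Box A = 0.47 × 240 + 0.09 × 1010 + 0.03 × 40 + 0.41 × 290 = 112.8 + 90.9 + 1.2 + 118.9 = 323.8
Box B = 0.28 × 820 + 0.31 × 950 + 0.26 × 1160 + 0.03 × 260 + 0.12 × 210 = 229.6 + 294.5 + 301.6 + 7.8 + 25.2 = 858.7
Box C = 0.5 × 630 + 0.25 × 1190 + 0.25 × 160 = 315 + 297.5 + 40 = 652.5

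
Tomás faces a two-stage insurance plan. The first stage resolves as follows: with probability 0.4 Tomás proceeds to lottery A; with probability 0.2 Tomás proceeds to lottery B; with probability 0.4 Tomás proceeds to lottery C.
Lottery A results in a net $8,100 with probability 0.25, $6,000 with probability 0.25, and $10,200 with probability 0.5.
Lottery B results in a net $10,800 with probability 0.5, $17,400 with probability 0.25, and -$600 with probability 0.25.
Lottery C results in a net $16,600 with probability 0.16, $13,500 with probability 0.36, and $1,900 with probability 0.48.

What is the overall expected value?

$8,741.20

EV(A) = 0.25 × 8100 + 0.25 × 6000 + 0.5 × 10200 = 2025 + 1500 + 5100 = 8625
EV(B) = 0.5 × 10800 + 0.25 × 17400 + 0.25 × (-600) = 5400 + 4350 − 150 = 9600
EV(C) = 0.16 × 16600 + 0.36 × 13500 + 0.48 × 1900 = 2656 + 4860 + 912 = 8428
Overall = 0.4 × 8625 + 0.2 × 9600 + 0.4 × 8428 = 3450 + 1920 + 3371.2 = 8741.2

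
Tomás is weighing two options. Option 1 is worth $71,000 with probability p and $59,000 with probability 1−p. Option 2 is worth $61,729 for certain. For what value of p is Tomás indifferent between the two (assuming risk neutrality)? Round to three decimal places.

p = 0.227

p·71000 + (1−p)·59000 = 61729
12000p + 59000 = 61729
p = (61729 − 59000) / 12000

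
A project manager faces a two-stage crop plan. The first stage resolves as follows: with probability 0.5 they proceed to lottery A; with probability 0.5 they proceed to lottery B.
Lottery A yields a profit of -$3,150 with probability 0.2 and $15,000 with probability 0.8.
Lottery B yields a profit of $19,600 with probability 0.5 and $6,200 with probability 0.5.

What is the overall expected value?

EV(A) = 0.2 × (-3150) + 0.8 × 15000 = -630 + 12000 = 11370
EV(B) = 0.5 × 19600 + 0.5 × 6200 = 9800 + 3100 = 12900
Overall = 0.5 × 11370 + 0.5 × 12900 = 5685 + 6450 = 12135

$12,135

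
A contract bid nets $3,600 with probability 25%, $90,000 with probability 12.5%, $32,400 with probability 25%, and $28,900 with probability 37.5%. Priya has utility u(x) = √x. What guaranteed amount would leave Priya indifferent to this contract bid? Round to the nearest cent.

E[u] = 0.25·√3600 + 0.125·√90000 + 0.25·√32400 + 0.375·√28900 = 0.25·60 + 0.125·300 + 0.25·180 + 0.375·170 = 161.25
CE = (161.25)² = 26001.5625

$26,001.56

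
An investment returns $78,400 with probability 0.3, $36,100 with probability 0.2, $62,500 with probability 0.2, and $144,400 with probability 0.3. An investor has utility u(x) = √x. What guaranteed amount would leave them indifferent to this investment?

$81,796

E[u] = 0.3·√78400 + 0.2·√36100 + 0.2·√62500 + 0.3·√144400 = 0.3·280 + 0.2·190 + 0.2·250 + 0.3·380 = 286
CE = (286)² = 81796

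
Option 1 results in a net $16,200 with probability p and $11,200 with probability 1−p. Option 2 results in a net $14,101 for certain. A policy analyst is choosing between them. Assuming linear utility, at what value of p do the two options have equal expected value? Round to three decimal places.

p = 0.580

p·16200 + (1−p)·11200 = 14101
5000p + 11200 = 14101
p = (14101 − 11200) / 5000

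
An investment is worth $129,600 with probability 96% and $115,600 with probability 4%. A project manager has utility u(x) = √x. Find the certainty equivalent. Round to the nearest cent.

$129,024.64

E[u] = 0.96·√129600 + 0.04·√115600 = 0.96·360 + 0.04·340 = 359.2
CE = (359.2)² = 129024.64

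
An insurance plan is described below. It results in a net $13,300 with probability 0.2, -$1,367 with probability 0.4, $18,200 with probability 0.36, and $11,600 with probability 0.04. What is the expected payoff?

EV = 0.2 × 13300 + 0.4 × (-1367) + 0.36 × 18200 + 0.04 × 11600 = 2660 − 546.8 + 6552 + 464 = 9129.2

$9,129.20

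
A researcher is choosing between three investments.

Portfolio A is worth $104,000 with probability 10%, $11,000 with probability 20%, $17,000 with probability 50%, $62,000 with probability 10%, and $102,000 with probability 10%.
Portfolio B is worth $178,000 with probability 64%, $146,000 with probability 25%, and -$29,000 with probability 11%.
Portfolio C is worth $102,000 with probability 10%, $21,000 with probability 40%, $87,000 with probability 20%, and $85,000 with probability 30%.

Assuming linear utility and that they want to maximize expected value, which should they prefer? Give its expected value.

Portfolio A = 0.1 × 104000 + 0.2 × 11000 + 0.5 × 17000 + 0.1 × 62000 + 0.1 × 102000 = 10400 + 2200 + 8500 + 6200 + 10200 = 37500
Portfolio B = 0.64 × 178000 + 0.25 × 146000 + 0.11 × (-29000) = 113920 + 36500 − 3190 = 147230
Portfolio C = 0.1 × 102000 + 0.4 × 21000 + 0.2 × 87000 + 0.3 × 85000 = 10200 + 8400 + 17400 + 25500 = 61500

Portfolio B ($147,230)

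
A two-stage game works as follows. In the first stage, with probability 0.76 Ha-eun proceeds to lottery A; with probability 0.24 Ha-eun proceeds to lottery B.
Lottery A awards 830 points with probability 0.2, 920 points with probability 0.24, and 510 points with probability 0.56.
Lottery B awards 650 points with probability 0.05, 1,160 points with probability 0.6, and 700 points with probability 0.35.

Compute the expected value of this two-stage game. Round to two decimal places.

EV(A) = 0.2 × 830 + 0.24 × 920 + 0.56 × 510 = 166 + 220.8 + 285.6 = 672.4
EV(B) = 0.05 × 650 + 0.6 × 1160 + 0.35 × 700 = 32.5 + 696 + 245 = 973.5
Overall = 0.76 × 672.4 + 0.24 × 973.5 = 511.024 + 233.64 = 744.664

744.66 points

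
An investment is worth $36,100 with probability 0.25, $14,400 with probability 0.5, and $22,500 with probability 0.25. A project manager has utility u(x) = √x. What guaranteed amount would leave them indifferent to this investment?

E[u] = 0.25·√36100 + 0.5·√14400 + 0.25·√22500 = 0.25·190 + 0.5·120 + 0.25·150 = 145
CE = (145)² = 21025

$21,025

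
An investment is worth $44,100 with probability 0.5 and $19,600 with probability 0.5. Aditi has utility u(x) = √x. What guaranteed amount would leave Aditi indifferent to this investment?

E[u] = 0.5·√44100 + 0.5·√19600 = 0.5·210 + 0.5·140 = 175
CE = (175)² = 30625

$30,625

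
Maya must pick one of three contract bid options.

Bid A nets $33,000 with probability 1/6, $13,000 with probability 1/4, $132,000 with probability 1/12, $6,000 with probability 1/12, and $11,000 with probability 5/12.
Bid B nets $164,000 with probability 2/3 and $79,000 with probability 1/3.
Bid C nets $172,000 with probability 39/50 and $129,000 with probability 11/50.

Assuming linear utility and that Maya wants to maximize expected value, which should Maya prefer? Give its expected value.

Bid A = 1/6 × 33000 + 1/4 × 13000 + 1/12 × 132000 + 1/12 × 6000 + 5/12 × 11000 = 5500 + 3250 + 11000 + 500 + 4583.3333 = 24833.3333
Bid B = 2/3 × 164000 + 1/3 × 79000 = 109333.3333 + 26333.3333 = 135666.6667
Bid C = 39/50 × 172000 + 11/50 × 129000 = 134160 + 28380 = 162540

Bid C ($162,540)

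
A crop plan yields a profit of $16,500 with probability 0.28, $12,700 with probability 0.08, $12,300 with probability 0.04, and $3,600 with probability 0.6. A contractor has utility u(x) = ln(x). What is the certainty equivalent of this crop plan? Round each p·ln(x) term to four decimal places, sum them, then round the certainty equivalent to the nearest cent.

E[u] = 0.28·ln(16500) + 0.08·ln(12700) + 0.04·ln(12300) + 0.6·ln(3600) = 2.7191 + 0.7559 + 0.3767 + 4.9132 = 8.7649
CE = e^8.7649 ≈ 6405.42

$6,405.42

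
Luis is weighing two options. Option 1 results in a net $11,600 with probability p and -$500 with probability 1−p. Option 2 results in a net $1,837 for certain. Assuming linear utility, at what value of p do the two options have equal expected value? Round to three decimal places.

p·11600 + (1−p)·(-500) = 1837
12100p − 500 = 1837
p = (1837 + 500) / 12100

p = 0.193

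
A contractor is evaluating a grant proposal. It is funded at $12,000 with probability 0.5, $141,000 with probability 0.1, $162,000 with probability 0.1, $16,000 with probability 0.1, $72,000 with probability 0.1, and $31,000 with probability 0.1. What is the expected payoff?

$48,200

EV = 0.5 × 12000 + 0.1 × 141000 + 0.1 × 162000 + 0.1 × 16000 + 0.1 × 72000 + 0.1 × 31000 = 6000 + 14100 + 16200 + 1600 + 7200 + 3100 = 48200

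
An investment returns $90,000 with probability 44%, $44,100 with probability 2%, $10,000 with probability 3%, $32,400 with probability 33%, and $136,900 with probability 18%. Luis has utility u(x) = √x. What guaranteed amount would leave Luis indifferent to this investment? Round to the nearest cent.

E[u] = 0.44·√90000 + 0.02·√44100 + 0.03·√10000 + 0.33·√32400 + 0.18·√136900 = 0.44·300 + 0.02·210 + 0.03·100 + 0.33·180 + 0.18·370 = 265.2
CE = (265.2)² = 70331.04

$70,331.04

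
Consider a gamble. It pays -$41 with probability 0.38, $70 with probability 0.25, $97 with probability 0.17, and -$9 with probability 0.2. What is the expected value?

EV = 0.38 × (-41) + 0.25 × 70 + 0.17 × 97 + 0.2 × (-9) = -15.58 + 17.5 + 16.49 − 1.8 = 16.61

$16.61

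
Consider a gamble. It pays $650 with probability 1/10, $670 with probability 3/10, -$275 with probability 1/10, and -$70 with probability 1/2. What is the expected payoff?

EV = 1/10 × 650 + 3/10 × 670 + 1/10 × (-275) + 1/2 × (-70) = 65 + 201 − 27.5 − 35 = 203.5

$203.50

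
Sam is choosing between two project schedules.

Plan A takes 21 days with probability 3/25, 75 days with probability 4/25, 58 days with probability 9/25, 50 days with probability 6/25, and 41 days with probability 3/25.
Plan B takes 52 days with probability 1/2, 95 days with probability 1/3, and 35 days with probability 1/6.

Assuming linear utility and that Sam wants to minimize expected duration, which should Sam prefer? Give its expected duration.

Plan A (52.32 days)

Plan A = 3/25 × 21 + 4/25 × 75 + 9/25 × 58 + 6/25 × 50 + 3/25 × 41 = 2.52 + 12 + 20.88 + 12 + 4.92 = 52.32
Plan B = 1/2 × 52 + 1/3 × 95 + 1/6 × 35 = 26 + 31.6667 + 5.8333 = 63.5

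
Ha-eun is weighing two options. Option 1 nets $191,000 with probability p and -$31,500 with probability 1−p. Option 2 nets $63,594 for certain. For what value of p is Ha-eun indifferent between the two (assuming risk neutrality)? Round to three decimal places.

p·191000 + (1−p)·(-31500) = 63594
222500p − 31500 = 63594
p = (63594 + 31500) / 222500

p = 0.427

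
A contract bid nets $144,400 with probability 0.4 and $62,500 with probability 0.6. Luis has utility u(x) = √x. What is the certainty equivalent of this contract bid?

E[u] = 0.4·√144400 + 0.6·√62500 = 0.4·380 + 0.6·250 = 302
CE = (302)² = 91204

$91,204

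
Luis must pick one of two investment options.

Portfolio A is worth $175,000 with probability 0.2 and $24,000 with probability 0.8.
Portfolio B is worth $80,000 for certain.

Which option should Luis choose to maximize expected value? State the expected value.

Portfolio A = 0.2 × 175000 + 0.8 × 24000 = 35000 + 19200 = 54200
Portfolio B: 80000 (certain)

Portfolio B ($80,000)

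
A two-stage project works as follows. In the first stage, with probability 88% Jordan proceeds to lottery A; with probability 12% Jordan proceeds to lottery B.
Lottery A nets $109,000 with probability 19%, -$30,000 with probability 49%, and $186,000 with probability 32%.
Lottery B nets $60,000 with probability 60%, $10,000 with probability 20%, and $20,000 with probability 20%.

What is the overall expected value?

EV(A) = 0.19 × 109000 + 0.49 × (-30000) + 0.32 × 186000 = 20710 − 14700 + 59520 = 65530
EV(B) = 0.6 × 60000 + 0.2 × 10000 + 0.2 × 20000 = 36000 + 2000 + 4000 = 42000
Overall = 0.88 × 65530 + 0.12 × 42000 = 57666.4 + 5040 = 62706.4

$62,706.40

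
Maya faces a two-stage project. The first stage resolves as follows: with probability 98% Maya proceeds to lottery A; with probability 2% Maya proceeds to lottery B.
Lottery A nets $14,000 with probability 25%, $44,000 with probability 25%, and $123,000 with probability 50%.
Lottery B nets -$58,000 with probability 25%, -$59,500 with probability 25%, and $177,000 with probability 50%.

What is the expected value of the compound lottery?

EV(A) = 0.25 × 14000 + 0.25 × 44000 + 0.5 × 123000 = 3500 + 11000 + 61500 = 76000
EV(B) = 0.25 × (-58000) + 0.25 × (-59500) + 0.5 × 177000 = -14500 − 14875 + 88500 = 59125
Overall = 0.98 × 76000 + 0.02 × 59125 = 74480 + 1182.5 = 75662.5

$75,662.50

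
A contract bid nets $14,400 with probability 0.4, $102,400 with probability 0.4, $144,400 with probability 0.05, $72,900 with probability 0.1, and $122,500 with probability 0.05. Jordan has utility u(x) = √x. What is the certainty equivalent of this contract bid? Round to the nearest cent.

$57,360.25

E[u] = 0.4·√14400 + 0.4·√102400 + 0.05·√144400 + 0.1·√72900 + 0.05·√122500 = 0.4·120 + 0.4·320 + 0.05·380 + 0.1·270 + 0.05·350 = 239.5
CE = (239.5)² = 57360.25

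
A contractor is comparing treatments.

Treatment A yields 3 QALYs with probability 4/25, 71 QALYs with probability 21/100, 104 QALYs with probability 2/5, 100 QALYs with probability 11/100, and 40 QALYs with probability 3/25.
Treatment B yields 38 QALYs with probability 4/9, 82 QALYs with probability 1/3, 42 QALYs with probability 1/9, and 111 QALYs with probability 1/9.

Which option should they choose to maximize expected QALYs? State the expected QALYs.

Treatment A (72.79 QALYs)

Treatment A = 4/25 × 3 + 21/100 × 71 + 2/5 × 104 + 11/100 × 100 + 3/25 × 40 = 0.48 + 14.91 + 41.6 + 11 + 4.8 = 72.79
Treatment B = 4/9 × 38 + 1/3 × 82 + 1/9 × 42 + 1/9 × 111 = 16.8889 + 27.3333 + 4.6667 + 12.3333 = 61.2222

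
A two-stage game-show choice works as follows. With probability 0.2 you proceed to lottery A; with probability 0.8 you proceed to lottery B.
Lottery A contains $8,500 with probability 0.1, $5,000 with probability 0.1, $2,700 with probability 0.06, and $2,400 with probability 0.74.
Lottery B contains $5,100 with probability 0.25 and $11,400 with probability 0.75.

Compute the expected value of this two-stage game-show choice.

EV(A) = 0.1 × 8500 + 0.1 × 5000 + 0.06 × 2700 + 0.74 × 2400 = 850 + 500 + 162 + 1776 = 3288
EV(B) = 0.25 × 5100 + 0.75 × 11400 = 1275 + 8550 = 9825
Overall = 0.2 × 3288 + 0.8 × 9825 = 657.6 + 7860 = 8517.6

$8,517.60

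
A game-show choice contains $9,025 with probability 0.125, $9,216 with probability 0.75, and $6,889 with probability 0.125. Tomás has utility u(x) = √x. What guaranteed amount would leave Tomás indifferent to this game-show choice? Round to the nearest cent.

E[u] = 0.125·√9025 + 0.75·√9216 + 0.125·√6889 = 0.125·95 + 0.75·96 + 0.125·83 = 94.25
CE = (94.25)² = 8883.0625

$8,883.06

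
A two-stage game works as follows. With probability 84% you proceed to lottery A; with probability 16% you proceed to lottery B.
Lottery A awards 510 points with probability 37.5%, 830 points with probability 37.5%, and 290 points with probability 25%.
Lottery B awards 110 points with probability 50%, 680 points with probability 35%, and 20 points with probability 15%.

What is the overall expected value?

EV(A) = 0.375 × 510 + 0.375 × 830 + 0.25 × 290 = 191.25 + 311.25 + 72.5 = 575
EV(B) = 0.5 × 110 + 0.35 × 680 + 0.15 × 20 = 55 + 238 + 3 = 296
Overall = 0.84 × 575 + 0.16 × 296 = 483 + 47.36 = 530.36

530.36 points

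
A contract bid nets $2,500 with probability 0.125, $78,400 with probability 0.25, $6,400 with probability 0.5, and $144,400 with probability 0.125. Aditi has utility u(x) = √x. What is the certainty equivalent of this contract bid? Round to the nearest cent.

$26,814.06

E[u] = 0.125·√2500 + 0.25·√78400 + 0.5·√6400 + 0.125·√144400 = 0.125·50 + 0.25·280 + 0.5·80 + 0.125·380 = 163.75
CE = (163.75)² = 26814.0625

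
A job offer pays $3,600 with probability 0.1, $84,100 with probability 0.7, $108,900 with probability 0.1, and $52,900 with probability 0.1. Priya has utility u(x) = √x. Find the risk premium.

$5,185

E[u] = 0.1·√3600 + 0.7·√84100 + 0.1·√108900 + 0.1·√52900 = 0.1·60 + 0.7·290 + 0.1·330 + 0.1·230 = 265
CE = (265)² = 70225
Risk premium = EV − CE = 75410 − 70225 = 5185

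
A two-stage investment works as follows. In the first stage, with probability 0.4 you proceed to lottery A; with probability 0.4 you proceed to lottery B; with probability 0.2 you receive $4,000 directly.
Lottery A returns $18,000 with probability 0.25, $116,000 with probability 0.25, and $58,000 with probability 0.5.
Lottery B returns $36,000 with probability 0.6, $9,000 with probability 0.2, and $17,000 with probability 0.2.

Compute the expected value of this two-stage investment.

$36,520

EV(A) = 0.25 × 18000 + 0.25 × 116000 + 0.5 × 58000 = 4500 + 29000 + 29000 = 62500
EV(B) = 0.6 × 36000 + 0.2 × 9000 + 0.2 × 17000 = 21600 + 1800 + 3400 = 26800
Branch C: 4000 (certain)
Overall = 0.4 × 62500 + 0.4 × 26800 + 0.2 × 4000 = 25000 + 10720 + 800 = 36520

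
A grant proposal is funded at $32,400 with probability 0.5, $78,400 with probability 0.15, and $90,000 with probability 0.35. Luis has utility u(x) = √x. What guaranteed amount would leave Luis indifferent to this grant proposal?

$56,169

E[u] = 0.5·√32400 + 0.15·√78400 + 0.35·√90000 = 0.5·180 + 0.15·280 + 0.35·300 = 237
CE = (237)² = 56169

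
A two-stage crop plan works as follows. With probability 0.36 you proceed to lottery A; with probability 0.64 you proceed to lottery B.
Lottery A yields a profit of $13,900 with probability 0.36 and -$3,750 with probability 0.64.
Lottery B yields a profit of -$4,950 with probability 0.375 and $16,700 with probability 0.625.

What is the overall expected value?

$6,429.44

EV(A) = 0.36 × 13900 + 0.64 × (-3750) = 5004 − 2400 = 2604
EV(B) = 0.375 × (-4950) + 0.625 × 16700 = -1856.25 + 10437.5 = 8581.25
Overall = 0.36 × 2604 + 0.64 × 8581.25 = 937.44 + 5492 = 6429.44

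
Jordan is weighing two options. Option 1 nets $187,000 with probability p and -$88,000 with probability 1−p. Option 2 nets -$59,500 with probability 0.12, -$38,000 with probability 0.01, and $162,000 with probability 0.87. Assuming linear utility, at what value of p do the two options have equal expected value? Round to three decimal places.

EV(Option 2) = 0.12 × (-59500) + 0.01 × (-38000) + 0.87 × 162000 = -7140 − 380 + 140940 = 133420
p·187000 + (1−p)·(-88000) = 133420
275000p − 88000 = 133420
p = (133420 + 88000) / 275000

p = 0.805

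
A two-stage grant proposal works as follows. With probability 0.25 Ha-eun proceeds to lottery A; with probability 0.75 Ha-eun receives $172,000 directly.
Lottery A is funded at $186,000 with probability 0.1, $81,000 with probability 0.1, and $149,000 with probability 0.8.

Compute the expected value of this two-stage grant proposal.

$165,475

EV(A) = 0.1 × 186000 + 0.1 × 81000 + 0.8 × 149000 = 18600 + 8100 + 119200 = 145900
Branch B: 172000 (certain)
Overall = 0.25 × 145900 + 0.75 × 172000 = 36475 + 129000 = 165475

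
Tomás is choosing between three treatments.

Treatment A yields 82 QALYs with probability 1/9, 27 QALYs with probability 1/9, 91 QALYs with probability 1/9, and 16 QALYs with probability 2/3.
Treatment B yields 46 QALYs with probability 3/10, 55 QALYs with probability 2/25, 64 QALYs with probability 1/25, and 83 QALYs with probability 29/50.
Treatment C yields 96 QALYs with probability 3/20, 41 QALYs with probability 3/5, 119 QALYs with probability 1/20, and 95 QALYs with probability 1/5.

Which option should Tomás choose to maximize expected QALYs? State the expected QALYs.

Treatment B (68.9 QALYs)

Treatment A = 1/9 × 82 + 1/9 × 27 + 1/9 × 91 + 2/3 × 16 = 9.1111 + 3 + 10.1111 + 10.6667 = 32.8889
Treatment B = 3/10 × 46 + 2/25 × 55 + 1/25 × 64 + 29/50 × 83 = 13.8 + 4.4 + 2.56 + 48.14 = 68.9
Treatment C = 3/20 × 96 + 3/5 × 41 + 1/20 × 119 + 1/5 × 95 = 14.4 + 24.6 + 5.95 + 19 = 63.95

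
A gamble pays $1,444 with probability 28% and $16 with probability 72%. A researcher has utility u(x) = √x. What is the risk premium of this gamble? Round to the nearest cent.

E[u] = 0.28·√1444 + 0.72·√16 = 0.28·38 + 0.72·4 = 13.52
CE = (13.52)² = 182.7904
Risk premium = EV − CE = 415.84 − 182.7904 = 233.0496

$233.05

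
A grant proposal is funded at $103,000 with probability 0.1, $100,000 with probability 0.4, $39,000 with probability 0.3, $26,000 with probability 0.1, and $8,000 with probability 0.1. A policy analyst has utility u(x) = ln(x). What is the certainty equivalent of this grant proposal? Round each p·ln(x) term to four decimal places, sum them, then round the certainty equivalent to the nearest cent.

E[u] = 0.1·ln(103000) + 0.4·ln(100000) + 0.3·ln(39000) + 0.1·ln(26000) + 0.1·ln(8000) = 1.1542 + 4.6052 + 3.1714 + 1.0166 + 0.8987 = 10.8461
CE = e^10.8461 ≈ 51333.56

$51,333.56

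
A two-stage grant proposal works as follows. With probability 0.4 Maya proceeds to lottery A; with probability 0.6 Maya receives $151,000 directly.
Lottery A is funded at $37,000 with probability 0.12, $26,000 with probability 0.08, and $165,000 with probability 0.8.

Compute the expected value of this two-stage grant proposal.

$146,008

EV(A) = 0.12 × 37000 + 0.08 × 26000 + 0.8 × 165000 = 4440 + 2080 + 132000 = 138520
Branch B: 151000 (certain)
Overall = 0.4 × 138520 + 0.6 × 151000 = 55408 + 90600 = 146008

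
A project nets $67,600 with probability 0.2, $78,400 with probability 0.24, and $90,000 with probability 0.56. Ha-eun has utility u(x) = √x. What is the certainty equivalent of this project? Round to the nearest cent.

E[u] = 0.2·√67600 + 0.24·√78400 + 0.56·√90000 = 0.2·260 + 0.24·280 + 0.56·300 = 287.2
CE = (287.2)² = 82483.84

$82,483.84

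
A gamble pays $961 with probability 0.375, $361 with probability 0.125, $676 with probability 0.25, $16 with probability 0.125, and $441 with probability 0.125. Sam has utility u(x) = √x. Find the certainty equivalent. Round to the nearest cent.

E[u] = 0.375·√961 + 0.125·√361 + 0.25·√676 + 0.125·√16 + 0.125·√441 = 0.375·31 + 0.125·19 + 0.25·26 + 0.125·4 + 0.125·21 = 23.625
CE = (23.625)² = 558.140625

$558.14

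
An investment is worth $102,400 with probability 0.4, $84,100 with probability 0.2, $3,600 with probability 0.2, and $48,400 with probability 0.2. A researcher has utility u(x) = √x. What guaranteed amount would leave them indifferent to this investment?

$58,564

E[u] = 0.4·√102400 + 0.2·√84100 + 0.2·√3600 + 0.2·√48400 = 0.4·320 + 0.2·290 + 0.2·60 + 0.2·220 = 242
CE = (242)² = 58564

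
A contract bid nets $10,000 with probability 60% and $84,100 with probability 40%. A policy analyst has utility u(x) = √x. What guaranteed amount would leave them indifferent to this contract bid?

$30,976

E[u] = 0.6·√10000 + 0.4·√84100 = 0.6·100 + 0.4·290 = 176
CE = (176)² = 30976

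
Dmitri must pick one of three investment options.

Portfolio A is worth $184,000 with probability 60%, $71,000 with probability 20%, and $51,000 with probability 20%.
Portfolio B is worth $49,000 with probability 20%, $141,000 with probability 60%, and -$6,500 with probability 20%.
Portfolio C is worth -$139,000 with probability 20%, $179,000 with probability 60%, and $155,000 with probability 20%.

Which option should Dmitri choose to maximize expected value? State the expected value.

Portfolio A = 0.6 × 184000 + 0.2 × 71000 + 0.2 × 51000 = 110400 + 14200 + 10200 = 134800
Portfolio B = 0.2 × 49000 + 0.6 × 141000 + 0.2 × (-6500) = 9800 + 84600 − 1300 = 93100
Portfolio C = 0.2 × (-139000) + 0.6 × 179000 + 0.2 × 155000 = -27800 + 107400 + 31000 = 110600

Portfolio A ($134,800)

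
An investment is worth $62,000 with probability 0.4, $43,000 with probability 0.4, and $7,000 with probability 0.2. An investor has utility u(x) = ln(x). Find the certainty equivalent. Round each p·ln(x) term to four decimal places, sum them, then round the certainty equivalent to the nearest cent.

$34,623.92

E[u] = 0.4·ln(62000) + 0.4·ln(43000) + 0.2·ln(7000) = 4.4140 + 4.2676 + 1.7707 = 10.4523
CE = e^10.4523 ≈ 34623.92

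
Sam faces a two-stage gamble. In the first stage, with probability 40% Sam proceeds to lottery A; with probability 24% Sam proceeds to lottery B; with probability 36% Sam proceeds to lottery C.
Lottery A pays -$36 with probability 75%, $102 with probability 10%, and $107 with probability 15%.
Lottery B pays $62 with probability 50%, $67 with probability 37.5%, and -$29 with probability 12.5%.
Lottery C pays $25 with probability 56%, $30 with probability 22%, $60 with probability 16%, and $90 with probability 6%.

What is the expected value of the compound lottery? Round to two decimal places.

EV(A) = 0.75 × (-36) + 0.1 × 102 + 0.15 × 107 = -27 + 10.2 + 16.05 = -0.75
EV(B) = 0.5 × 62 + 0.375 × 67 + 0.125 × (-29) = 31 + 25.125 − 3.625 = 52.5
EV(C) = 0.56 × 25 + 0.22 × 30 + 0.16 × 60 + 0.06 × 90 = 14 + 6.6 + 9.6 + 5.4 = 35.6
Overall = 0.4 × (-0.75) + 0.24 × 52.5 + 0.36 × 35.6 = -0.3 + 12.6 + 12.816 = 25.116

$25.12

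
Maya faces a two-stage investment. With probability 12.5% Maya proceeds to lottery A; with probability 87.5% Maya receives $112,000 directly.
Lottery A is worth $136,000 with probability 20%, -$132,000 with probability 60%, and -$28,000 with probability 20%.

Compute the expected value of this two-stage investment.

$90,800

EV(A) = 0.2 × 136000 + 0.6 × (-132000) + 0.2 × (-28000) = 27200 − 79200 − 5600 = -57600
Branch B: 112000 (certain)
Overall = 0.125 × (-57600) + 0.875 × 112000 = -7200 + 98000 = 90800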